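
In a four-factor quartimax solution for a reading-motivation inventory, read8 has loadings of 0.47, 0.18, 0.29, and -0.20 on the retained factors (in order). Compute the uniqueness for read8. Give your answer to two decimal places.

h² = 0.47² + 0.18² + 0.29² + (-0.20)² = 0.2209 + 0.0324 + 0.0841 + 0.0400 = 0.3774
Uniqueness u² = 1 − h² = 1 − 0.3774 = 0.6226

0.62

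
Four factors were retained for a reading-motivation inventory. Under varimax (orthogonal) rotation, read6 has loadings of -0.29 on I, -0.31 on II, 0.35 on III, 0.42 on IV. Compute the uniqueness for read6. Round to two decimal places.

h² = (-0.29)² + (-0.31)² + 0.35² + 0.42² = 0.0841 + 0.0961 + 0.1225 + 0.1764 = 0.4791
Uniqueness u² = 1 − h² = 1 − 0.4791 = 0.5209

0.52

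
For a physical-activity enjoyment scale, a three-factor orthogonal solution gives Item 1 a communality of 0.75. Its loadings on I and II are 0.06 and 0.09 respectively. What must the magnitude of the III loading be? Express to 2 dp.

0.86

Under orthogonal rotation h² = Σλ², so λ_III² = h² − (0.0117) = 0.75 − 0.0117 = 0.7383.
|λ| = √0.7383 = 0.8592.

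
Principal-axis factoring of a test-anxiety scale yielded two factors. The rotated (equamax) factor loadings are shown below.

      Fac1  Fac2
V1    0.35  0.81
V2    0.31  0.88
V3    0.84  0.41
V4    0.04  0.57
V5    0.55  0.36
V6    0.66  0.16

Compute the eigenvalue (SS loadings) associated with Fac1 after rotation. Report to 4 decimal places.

SS loadings for Fac1 = 0.35² + 0.31² + 0.84² + 0.04² + 0.55² + 0.66² = 0.1225 + 0.0961 + 0.7056 + 0.0016 + 0.3025 + 0.4356 = 1.6639

1.6639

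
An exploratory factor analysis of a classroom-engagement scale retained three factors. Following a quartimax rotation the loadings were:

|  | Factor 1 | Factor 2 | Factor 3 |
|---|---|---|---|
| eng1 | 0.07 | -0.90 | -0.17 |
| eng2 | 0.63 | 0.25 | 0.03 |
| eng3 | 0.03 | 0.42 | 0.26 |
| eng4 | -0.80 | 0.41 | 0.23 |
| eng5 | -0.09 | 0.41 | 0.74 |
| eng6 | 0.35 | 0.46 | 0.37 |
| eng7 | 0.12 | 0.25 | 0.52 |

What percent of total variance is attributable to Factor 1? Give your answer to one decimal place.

17.0%

SS loadings for Factor 1 = 0.07² + 0.63² + 0.03² + (-0.80)² + (-0.09)² + 0.35² + 0.12² = 1.1877
With 7 standardized items, total variance = 7. Proportion = 1.1877/7 = 0.1697 → 16.97%.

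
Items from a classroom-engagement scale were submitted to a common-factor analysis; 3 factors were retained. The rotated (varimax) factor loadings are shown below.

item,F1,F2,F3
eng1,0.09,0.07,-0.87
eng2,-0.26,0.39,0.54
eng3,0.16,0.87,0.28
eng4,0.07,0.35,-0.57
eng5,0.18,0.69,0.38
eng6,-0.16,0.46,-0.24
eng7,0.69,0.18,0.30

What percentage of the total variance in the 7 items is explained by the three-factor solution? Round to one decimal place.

Communalities: 0.7699, 0.5113, 0.8609, 0.4523, 0.6529, 0.2948, 0.5985; Σh² = 4.1406.
Total variance with 7 standardized items is 7, so the solution explains 4.1406/7 = 0.5915 = 59.15%.

59.2%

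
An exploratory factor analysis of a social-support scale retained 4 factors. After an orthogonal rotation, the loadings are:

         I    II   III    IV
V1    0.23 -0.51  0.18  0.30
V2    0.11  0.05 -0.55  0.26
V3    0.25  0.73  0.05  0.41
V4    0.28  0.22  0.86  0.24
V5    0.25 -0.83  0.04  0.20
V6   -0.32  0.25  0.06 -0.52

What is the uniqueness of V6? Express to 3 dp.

0.561

h² = (-0.32)² + 0.25² + 0.06² + (-0.52)² = 0.1024 + 0.0625 + 0.0036 + 0.2704 = 0.4389
Uniqueness u² = 1 − h² = 1 − 0.4389 = 0.5611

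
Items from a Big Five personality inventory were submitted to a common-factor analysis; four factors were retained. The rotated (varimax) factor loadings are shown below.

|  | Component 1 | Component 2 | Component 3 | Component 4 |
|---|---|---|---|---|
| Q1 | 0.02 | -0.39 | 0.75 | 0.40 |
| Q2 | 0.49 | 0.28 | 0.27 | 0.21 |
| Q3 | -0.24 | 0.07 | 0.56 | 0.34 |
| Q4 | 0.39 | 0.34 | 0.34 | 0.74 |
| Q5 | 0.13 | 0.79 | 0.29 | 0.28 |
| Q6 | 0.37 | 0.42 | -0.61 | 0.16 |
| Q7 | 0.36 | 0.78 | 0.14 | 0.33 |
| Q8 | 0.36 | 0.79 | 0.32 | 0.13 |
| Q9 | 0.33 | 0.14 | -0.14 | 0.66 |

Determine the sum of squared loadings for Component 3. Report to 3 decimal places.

SS loadings for Component 3 = 0.75² + 0.27² + 0.56² + 0.34² + 0.29² + (-0.61)² + 0.14² + 0.32² + (-0.14)² = 0.5625 + 0.0729 + 0.3136 + 0.1156 + 0.0841 + 0.3721 + 0.0196 + 0.1024 + 0.0196 = 1.6624

1.662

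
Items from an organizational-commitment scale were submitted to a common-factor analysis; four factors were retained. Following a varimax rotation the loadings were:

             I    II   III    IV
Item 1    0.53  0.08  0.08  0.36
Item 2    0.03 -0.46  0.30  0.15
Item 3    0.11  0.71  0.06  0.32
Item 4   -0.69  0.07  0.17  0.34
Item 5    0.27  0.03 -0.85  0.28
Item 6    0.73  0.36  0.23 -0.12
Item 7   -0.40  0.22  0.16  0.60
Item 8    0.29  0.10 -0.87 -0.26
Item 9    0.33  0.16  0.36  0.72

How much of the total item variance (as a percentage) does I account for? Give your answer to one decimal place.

19.2%

SS loadings for I = 0.53² + 0.03² + 0.11² + (-0.69)² + 0.27² + 0.73² + (-0.40)² + 0.29² + 0.33² = 1.7288
With 9 standardized items, total variance = 9. Proportion = 1.7288/9 = 0.1921 → 19.21%.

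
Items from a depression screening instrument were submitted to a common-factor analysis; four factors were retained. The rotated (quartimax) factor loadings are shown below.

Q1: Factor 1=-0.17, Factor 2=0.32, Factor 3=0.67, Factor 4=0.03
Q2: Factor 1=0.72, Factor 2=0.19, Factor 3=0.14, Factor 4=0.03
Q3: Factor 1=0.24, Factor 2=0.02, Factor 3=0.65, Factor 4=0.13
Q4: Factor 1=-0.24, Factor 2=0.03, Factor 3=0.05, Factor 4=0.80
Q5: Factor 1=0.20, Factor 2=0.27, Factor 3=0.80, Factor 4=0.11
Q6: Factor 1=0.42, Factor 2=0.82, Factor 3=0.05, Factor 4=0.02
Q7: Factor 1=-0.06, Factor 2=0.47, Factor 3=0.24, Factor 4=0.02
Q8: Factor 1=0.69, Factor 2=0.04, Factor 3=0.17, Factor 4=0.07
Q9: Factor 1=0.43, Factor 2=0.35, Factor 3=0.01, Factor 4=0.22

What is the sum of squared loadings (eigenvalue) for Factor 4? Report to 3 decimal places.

0.725

SS loadings for Factor 4 = 0.03² + 0.03² + 0.13² + 0.80² + 0.11² + 0.02² + 0.02² + 0.07² + 0.22² = 0.0009 + 0.0009 + 0.0169 + 0.6400 + 0.0121 + 0.0004 + 0.0004 + 0.0049 + 0.0484 = 0.7249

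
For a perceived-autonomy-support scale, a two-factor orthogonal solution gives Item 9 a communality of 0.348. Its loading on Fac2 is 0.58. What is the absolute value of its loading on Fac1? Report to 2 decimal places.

0.11

Under orthogonal rotation h² = Σλ², so λ_Fac1² = h² − (0.3364) = 0.348 − 0.3364 = 0.0116.
|λ| = √0.0116 = 0.1077.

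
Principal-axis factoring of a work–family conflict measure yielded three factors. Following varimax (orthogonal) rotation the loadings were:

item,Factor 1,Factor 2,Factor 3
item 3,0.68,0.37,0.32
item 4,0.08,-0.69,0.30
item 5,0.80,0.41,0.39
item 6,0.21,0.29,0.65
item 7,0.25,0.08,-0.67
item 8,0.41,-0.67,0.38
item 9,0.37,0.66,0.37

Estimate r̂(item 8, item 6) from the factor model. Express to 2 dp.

0.14

r̂ = Σ λ_i·λ_j across factors = (0.41)(0.21) + (-0.67)(0.29) + (0.38)(0.65)
  = +0.0861 -0.1943 +0.2470 = 0.1388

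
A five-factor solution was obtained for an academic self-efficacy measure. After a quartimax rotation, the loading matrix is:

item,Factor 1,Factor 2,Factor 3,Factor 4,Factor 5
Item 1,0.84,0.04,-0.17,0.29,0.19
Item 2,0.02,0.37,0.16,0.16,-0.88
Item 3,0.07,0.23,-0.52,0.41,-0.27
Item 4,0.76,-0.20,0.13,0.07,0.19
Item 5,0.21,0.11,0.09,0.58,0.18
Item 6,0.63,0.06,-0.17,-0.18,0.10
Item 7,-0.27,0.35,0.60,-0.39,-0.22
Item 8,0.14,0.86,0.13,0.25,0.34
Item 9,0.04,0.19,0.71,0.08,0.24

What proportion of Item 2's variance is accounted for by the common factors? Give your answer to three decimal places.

h² = 0.02² + 0.37² + 0.16² + 0.16² + (-0.88)² = 0.0004 + 0.1369 + 0.0256 + 0.0256 + 0.7744 = 0.9629

0.963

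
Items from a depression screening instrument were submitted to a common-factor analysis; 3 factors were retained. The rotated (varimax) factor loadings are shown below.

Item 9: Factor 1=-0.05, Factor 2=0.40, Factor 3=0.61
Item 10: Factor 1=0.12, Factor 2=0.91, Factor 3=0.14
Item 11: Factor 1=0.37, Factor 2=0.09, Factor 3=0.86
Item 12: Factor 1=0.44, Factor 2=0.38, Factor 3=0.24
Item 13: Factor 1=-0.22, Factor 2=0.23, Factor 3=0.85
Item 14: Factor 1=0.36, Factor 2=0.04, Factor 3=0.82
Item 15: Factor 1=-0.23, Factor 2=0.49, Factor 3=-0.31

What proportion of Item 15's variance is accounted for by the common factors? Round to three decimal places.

h² = (-0.23)² + 0.49² + (-0.31)² = 0.0529 + 0.2401 + 0.0961 = 0.3891

0.389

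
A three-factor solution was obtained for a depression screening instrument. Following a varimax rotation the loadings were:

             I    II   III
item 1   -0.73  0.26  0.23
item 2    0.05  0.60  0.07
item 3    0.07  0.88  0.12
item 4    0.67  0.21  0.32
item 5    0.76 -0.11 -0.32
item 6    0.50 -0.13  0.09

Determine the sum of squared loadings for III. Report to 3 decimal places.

SS loadings for III = 0.23² + 0.07² + 0.12² + 0.32² + (-0.32)² + 0.09² = 0.0529 + 0.0049 + 0.0144 + 0.1024 + 0.1024 + 0.0081 = 0.2851

0.285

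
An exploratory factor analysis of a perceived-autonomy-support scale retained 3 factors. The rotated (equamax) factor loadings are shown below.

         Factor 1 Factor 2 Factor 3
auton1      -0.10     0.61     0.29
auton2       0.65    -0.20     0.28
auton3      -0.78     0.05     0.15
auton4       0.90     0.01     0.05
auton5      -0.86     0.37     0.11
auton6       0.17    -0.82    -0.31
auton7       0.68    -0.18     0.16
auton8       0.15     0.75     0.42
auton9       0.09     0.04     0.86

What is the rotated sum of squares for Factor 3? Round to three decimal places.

SS loadings for Factor 3 = 0.29² + 0.28² + 0.15² + 0.05² + 0.11² + (-0.31)² + 0.16² + 0.42² + 0.86² = 0.0841 + 0.0784 + 0.0225 + 0.0025 + 0.0121 + 0.0961 + 0.0256 + 0.1764 + 0.7396 = 1.2373

1.237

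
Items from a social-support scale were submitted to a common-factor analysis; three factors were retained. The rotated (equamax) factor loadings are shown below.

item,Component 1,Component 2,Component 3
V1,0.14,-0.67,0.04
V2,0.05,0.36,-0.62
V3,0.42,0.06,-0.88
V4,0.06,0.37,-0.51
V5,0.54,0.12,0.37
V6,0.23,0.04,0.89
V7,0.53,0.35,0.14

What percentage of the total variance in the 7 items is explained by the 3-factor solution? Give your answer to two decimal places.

Communalities: 0.4701, 0.5165, 0.9544, 0.4006, 0.4429, 0.8466, 0.4230; Σh² = 4.0541.
Total variance with 7 standardized items is 7, so the solution explains 4.0541/7 = 0.5792 = 57.92%.

57.92%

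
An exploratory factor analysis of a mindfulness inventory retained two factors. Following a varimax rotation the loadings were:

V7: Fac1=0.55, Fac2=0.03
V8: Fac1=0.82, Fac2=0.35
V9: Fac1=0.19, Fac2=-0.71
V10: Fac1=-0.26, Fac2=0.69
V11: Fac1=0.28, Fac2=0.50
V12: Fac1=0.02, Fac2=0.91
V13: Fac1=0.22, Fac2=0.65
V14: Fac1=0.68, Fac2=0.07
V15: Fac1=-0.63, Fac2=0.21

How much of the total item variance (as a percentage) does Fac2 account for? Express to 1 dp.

29.5%

SS loadings for Fac2 = 0.03² + 0.35² + (-0.71)² + 0.69² + 0.50² + 0.91² + 0.65² + 0.07² + 0.21² = 2.6532
With 9 standardized items, total variance = 9. Proportion = 2.6532/9 = 0.2948 → 29.48%.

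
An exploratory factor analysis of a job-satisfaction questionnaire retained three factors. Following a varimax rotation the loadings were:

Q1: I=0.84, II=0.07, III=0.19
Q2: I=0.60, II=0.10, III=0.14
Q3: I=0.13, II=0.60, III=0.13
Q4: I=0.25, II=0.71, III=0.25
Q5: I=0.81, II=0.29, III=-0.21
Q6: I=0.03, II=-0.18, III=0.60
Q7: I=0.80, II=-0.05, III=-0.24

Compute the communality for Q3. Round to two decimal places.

h² = 0.13² + 0.60² + 0.13² = 0.0169 + 0.3600 + 0.0169 = 0.3938

0.39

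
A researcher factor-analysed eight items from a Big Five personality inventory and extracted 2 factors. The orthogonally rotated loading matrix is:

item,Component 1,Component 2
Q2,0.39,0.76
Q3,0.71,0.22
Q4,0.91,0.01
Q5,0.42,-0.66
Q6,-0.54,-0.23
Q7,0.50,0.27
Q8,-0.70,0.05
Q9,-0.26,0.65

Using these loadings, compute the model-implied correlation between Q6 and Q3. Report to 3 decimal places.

-0.434

r̂ = Σ λ_i·λ_j across factors = (-0.54)(0.71) + (-0.23)(0.22)
  = -0.3834 -0.0506 = -0.4340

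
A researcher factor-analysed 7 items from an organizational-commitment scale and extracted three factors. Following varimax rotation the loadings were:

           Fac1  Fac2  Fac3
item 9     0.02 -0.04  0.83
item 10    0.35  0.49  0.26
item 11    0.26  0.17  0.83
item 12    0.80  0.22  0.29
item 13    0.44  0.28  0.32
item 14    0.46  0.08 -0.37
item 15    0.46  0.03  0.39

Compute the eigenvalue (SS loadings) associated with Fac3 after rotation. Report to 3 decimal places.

SS loadings for Fac3 = 0.83² + 0.26² + 0.83² + 0.29² + 0.32² + (-0.37)² + 0.39² = 0.6889 + 0.0676 + 0.6889 + 0.0841 + 0.1024 + 0.1369 + 0.1521 = 1.9209

1.921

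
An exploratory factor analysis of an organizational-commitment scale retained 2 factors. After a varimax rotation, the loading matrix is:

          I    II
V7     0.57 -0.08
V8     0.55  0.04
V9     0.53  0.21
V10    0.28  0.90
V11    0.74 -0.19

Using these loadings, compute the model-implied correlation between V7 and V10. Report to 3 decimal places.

0.088

r̂ = Σ λ_i·λ_j across factors = (0.57)(0.28) + (-0.08)(0.90)
  = +0.1596 -0.0720 = 0.0876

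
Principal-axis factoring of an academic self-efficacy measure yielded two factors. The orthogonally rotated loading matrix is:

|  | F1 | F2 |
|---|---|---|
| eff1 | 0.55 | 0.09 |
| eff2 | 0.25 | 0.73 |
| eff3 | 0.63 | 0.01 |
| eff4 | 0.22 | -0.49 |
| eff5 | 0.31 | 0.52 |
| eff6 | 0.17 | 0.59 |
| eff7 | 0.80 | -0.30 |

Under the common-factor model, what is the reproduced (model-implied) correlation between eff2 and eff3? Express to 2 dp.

0.16

r̂ = Σ λ_i·λ_j across factors = (0.25)(0.63) + (0.73)(0.01)
  = +0.1575 +0.0073 = 0.1648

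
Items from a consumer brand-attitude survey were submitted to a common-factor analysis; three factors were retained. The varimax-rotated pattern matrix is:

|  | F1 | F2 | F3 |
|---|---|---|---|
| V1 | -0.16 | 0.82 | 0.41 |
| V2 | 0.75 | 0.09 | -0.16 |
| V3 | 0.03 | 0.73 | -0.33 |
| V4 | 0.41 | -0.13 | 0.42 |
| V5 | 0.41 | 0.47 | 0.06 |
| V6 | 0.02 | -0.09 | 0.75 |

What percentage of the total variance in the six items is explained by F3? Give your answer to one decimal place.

SS loadings for F3 = 0.41² + (-0.16)² + (-0.33)² + 0.42² + 0.06² + 0.75² = 1.0451
With 6 standardized items, total variance = 6. Proportion = 1.0451/6 = 0.1742 → 17.42%.

17.4%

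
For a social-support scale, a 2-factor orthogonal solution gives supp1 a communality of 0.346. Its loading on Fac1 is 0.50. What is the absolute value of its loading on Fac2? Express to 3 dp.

0.310

Under orthogonal rotation h² = Σλ², so λ_Fac2² = h² − (0.2500) = 0.346 − 0.2500 = 0.0960.
|λ| = √0.0960 = 0.3098.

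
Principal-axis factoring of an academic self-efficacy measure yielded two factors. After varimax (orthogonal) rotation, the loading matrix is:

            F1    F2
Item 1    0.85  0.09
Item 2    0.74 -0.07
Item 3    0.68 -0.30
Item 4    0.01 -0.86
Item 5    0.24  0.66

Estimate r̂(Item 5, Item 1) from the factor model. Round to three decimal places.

r̂ = Σ λ_i·λ_j across factors = (0.24)(0.85) + (0.66)(0.09)
  = +0.2040 +0.0594 = 0.2634

0.263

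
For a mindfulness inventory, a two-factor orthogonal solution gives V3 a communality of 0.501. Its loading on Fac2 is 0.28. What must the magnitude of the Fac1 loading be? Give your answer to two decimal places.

0.65

Under orthogonal rotation h² = Σλ², so λ_Fac1² = h² − (0.0784) = 0.501 − 0.0784 = 0.4226.
|λ| = √0.4226 = 0.6501.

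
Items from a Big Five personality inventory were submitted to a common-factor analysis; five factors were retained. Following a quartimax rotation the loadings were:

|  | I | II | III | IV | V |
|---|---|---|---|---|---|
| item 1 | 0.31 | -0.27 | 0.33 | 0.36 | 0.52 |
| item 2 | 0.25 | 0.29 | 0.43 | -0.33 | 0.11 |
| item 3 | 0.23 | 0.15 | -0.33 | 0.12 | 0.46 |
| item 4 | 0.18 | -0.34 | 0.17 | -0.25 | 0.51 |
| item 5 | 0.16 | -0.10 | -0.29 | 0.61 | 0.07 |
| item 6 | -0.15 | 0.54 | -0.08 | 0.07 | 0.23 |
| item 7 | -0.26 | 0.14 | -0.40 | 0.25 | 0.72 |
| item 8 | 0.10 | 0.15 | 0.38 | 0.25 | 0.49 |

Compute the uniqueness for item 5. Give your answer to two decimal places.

h² = 0.16² + (-0.10)² + (-0.29)² + 0.61² + 0.07² = 0.0256 + 0.0100 + 0.0841 + 0.3721 + 0.0049 = 0.4967
Uniqueness u² = 1 − h² = 1 − 0.4967 = 0.5033

0.50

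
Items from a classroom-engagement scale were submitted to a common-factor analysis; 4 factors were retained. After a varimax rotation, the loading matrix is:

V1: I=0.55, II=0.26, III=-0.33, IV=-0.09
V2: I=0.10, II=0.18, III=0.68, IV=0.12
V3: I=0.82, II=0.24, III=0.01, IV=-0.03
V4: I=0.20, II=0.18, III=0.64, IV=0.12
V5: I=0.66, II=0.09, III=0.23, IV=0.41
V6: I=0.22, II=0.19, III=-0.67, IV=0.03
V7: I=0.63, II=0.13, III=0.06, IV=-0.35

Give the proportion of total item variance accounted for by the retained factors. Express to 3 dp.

Communalities: 0.4871, 0.5192, 0.7310, 0.4964, 0.6647, 0.5343, 0.5399; Σh² = 3.9726.
Total variance with 7 standardized items is 7, so the solution explains 3.9726/7 = 0.5675.

0.568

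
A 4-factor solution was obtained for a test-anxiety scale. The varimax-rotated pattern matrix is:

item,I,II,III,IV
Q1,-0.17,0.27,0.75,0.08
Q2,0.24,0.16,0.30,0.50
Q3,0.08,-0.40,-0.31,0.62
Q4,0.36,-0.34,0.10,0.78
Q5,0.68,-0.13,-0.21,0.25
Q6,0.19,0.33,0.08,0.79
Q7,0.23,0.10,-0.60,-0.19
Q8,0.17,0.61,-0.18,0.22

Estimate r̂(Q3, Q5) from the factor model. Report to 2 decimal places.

0.33

r̂ = Σ λ_i·λ_j across factors = (0.08)(0.68) + (-0.40)(-0.13) + (-0.31)(-0.21) + (0.62)(0.25)
  = +0.0544 +0.0520 +0.0651 +0.1550 = 0.3265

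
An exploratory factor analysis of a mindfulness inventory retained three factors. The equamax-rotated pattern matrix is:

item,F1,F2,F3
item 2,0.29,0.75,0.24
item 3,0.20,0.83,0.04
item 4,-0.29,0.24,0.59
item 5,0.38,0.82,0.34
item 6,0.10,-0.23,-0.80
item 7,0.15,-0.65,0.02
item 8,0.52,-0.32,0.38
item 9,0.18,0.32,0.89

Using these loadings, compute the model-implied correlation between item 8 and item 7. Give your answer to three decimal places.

r̂ = Σ λ_i·λ_j across factors = (0.52)(0.15) + (-0.32)(-0.65) + (0.38)(0.02)
  = +0.0780 +0.2080 +0.0076 = 0.2936

0.294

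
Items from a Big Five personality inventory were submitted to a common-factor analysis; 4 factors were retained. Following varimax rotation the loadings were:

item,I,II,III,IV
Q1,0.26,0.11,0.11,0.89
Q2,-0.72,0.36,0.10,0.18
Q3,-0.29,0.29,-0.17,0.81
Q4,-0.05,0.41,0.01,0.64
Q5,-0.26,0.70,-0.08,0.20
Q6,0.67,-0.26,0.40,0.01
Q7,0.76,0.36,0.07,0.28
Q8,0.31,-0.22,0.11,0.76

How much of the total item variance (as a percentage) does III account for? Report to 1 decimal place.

2.9%

SS loadings for III = 0.11² + 0.10² + (-0.17)² + 0.01² + (-0.08)² + 0.40² + 0.07² + 0.11² = 0.2345
With 8 standardized items, total variance = 8. Proportion = 0.2345/8 = 0.0293 → 2.93%.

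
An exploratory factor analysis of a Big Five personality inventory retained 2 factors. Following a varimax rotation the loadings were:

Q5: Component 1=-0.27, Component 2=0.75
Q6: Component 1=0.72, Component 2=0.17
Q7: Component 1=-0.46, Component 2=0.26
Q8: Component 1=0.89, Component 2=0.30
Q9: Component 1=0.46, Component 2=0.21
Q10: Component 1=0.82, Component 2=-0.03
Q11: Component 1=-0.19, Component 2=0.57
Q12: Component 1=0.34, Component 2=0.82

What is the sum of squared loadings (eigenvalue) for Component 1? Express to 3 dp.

SS loadings for Component 1 = (-0.27)² + 0.72² + (-0.46)² + 0.89² + 0.46² + 0.82² + (-0.19)² + 0.34² = 0.0729 + 0.5184 + 0.2116 + 0.7921 + 0.2116 + 0.6724 + 0.0361 + 0.1156 = 2.6307

2.631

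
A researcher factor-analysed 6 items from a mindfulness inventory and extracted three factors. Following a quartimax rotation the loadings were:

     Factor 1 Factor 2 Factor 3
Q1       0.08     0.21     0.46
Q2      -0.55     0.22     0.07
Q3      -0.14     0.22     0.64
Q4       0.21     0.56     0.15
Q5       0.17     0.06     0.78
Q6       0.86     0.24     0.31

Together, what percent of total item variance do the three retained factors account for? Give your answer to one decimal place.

SS loadings by factor: 1.1411, 0.5157, 1.3531; total = 3.0099.
Total variance with 6 standardized items is 6, so the solution explains 3.0099/6 = 0.5017 = 50.16%.

50.2%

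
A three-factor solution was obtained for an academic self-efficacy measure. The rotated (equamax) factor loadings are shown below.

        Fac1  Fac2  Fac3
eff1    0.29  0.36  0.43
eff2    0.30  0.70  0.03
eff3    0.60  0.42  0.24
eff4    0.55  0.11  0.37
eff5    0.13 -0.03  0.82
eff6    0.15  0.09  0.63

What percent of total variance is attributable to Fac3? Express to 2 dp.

SS loadings for Fac3 = 0.43² + 0.03² + 0.24² + 0.37² + 0.82² + 0.63² = 1.4496
With 6 standardized items, total variance = 6. Proportion = 1.4496/6 = 0.2416 → 24.16%.

24.16%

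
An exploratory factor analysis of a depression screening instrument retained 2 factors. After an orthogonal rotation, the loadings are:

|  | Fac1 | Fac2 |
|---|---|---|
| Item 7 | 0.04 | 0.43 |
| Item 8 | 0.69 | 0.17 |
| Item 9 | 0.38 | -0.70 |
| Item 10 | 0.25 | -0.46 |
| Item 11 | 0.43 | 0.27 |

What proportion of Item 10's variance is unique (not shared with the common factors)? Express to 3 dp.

0.726

h² = 0.25² + (-0.46)² = 0.0625 + 0.2116 = 0.2741
Uniqueness u² = 1 − h² = 1 − 0.2741 = 0.7259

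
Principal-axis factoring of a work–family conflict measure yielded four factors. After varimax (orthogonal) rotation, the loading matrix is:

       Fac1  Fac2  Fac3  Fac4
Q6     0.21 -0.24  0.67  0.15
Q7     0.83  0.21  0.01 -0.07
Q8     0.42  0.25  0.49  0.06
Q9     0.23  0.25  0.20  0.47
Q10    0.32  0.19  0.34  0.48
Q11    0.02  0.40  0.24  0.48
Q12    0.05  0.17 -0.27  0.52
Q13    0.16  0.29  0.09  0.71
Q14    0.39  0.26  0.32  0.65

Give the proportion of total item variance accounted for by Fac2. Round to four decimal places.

0.0670

SS loadings for Fac2 = (-0.24)² + 0.21² + 0.25² + 0.25² + 0.19² + 0.40² + 0.17² + 0.29² + 0.26² = 0.6034
Proportion of variance = 0.6034 / 9 = 0.0670.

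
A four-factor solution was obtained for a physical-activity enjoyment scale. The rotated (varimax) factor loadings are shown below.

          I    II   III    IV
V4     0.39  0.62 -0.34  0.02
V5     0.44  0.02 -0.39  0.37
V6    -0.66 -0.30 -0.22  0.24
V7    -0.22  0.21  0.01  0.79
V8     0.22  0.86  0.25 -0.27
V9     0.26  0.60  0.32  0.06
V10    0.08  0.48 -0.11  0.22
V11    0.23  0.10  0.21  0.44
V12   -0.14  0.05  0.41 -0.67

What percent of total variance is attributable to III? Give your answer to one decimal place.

7.8%

SS loadings for III = (-0.34)² + (-0.39)² + (-0.22)² + 0.01² + 0.25² + 0.32² + (-0.11)² + 0.21² + 0.41² = 0.7054
With 9 standardized items, total variance = 9. Proportion = 0.7054/9 = 0.0784 → 7.84%.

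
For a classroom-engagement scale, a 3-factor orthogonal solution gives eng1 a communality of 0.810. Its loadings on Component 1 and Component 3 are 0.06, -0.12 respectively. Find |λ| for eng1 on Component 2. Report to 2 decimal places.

0.89

Under orthogonal rotation h² = Σλ², so λ_Component 2² = h² − (0.0180) = 0.810 − 0.0180 = 0.7920.
|λ| = √0.7920 = 0.8899.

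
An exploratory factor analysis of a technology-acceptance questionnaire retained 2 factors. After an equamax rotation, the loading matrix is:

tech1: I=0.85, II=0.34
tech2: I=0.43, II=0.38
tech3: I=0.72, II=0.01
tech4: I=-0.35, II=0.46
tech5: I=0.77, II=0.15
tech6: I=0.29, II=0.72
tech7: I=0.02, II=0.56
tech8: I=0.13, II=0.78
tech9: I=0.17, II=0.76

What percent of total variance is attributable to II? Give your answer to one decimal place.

SS loadings for II = 0.34² + 0.38² + 0.01² + 0.46² + 0.15² + 0.72² + 0.56² + 0.78² + 0.76² = 2.5122
With 9 standardized items, total variance = 9. Proportion = 2.5122/9 = 0.2791 → 27.91%.

27.9%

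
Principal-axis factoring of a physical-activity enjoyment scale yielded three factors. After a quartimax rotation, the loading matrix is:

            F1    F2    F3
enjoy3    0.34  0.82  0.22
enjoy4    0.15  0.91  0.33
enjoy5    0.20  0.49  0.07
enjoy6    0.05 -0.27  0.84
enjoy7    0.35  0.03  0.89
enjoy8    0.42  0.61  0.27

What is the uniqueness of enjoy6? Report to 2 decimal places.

0.22

h² = 0.05² + (-0.27)² + 0.84² = 0.0025 + 0.0729 + 0.7056 = 0.7810
Uniqueness u² = 1 − h² = 1 − 0.7810 = 0.2190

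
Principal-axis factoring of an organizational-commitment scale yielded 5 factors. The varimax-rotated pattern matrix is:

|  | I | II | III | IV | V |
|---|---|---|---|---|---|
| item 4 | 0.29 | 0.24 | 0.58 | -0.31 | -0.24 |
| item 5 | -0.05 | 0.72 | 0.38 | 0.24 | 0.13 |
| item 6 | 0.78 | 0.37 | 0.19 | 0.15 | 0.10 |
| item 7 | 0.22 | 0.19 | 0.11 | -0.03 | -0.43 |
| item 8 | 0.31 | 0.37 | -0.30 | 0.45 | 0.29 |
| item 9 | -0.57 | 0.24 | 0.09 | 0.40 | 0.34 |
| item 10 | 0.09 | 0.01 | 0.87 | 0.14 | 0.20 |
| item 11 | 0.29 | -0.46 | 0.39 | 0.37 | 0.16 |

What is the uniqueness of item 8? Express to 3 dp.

h² = 0.31² + 0.37² + (-0.30)² + 0.45² + 0.29² = 0.0961 + 0.1369 + 0.0900 + 0.2025 + 0.0841 = 0.6096
Uniqueness u² = 1 − h² = 1 − 0.6096 = 0.3904

0.390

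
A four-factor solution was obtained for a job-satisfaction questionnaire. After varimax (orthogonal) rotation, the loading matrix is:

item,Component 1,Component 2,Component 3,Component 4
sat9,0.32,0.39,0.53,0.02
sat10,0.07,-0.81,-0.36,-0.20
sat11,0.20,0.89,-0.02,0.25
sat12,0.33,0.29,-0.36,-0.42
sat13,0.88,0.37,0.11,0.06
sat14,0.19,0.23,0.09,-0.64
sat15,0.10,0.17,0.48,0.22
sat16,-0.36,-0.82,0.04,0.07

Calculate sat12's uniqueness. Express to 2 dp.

0.50

h² = 0.33² + 0.29² + (-0.36)² + (-0.42)² = 0.1089 + 0.0841 + 0.1296 + 0.1764 = 0.4990
Uniqueness u² = 1 − h² = 1 − 0.4990 = 0.5010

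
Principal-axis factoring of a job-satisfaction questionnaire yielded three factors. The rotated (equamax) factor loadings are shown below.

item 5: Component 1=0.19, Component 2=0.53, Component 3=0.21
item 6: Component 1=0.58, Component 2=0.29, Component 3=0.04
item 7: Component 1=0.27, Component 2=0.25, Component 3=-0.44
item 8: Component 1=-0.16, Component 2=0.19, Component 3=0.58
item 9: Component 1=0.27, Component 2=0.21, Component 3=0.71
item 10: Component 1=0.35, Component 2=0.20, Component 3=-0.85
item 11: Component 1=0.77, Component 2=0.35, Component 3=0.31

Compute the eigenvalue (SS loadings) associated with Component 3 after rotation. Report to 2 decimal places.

SS loadings for Component 3 = 0.21² + 0.04² + (-0.44)² + 0.58² + 0.71² + (-0.85)² + 0.31² = 0.0441 + 0.0016 + 0.1936 + 0.3364 + 0.5041 + 0.7225 + 0.0961 = 1.8984

1.90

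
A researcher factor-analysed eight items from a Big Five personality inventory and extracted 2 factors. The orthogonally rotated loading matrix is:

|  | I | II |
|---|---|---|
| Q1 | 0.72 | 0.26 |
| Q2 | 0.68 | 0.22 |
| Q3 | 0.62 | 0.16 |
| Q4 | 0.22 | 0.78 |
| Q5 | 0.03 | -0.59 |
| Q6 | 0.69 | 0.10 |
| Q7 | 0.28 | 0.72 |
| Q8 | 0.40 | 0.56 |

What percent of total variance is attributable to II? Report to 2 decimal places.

24.25%

SS loadings for II = 0.26² + 0.22² + 0.16² + 0.78² + (-0.59)² + 0.10² + 0.72² + 0.56² = 1.9401
With 8 standardized items, total variance = 8. Proportion = 1.9401/8 = 0.2425 → 24.25%.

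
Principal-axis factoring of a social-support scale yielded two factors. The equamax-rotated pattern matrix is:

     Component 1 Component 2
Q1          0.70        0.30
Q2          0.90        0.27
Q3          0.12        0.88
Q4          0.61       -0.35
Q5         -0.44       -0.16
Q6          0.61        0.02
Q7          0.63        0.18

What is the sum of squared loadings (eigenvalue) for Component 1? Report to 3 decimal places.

SS loadings for Component 1 = 0.70² + 0.90² + 0.12² + 0.61² + (-0.44)² + 0.61² + 0.63² = 0.4900 + 0.8100 + 0.0144 + 0.3721 + 0.1936 + 0.3721 + 0.3969 = 2.6491

2.649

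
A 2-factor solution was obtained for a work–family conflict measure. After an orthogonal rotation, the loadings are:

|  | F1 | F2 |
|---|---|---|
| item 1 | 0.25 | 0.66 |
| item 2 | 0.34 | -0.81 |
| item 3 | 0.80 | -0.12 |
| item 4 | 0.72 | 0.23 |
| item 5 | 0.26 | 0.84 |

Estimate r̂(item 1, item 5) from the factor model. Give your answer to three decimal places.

r̂ = Σ λ_i·λ_j across factors = (0.25)(0.26) + (0.66)(0.84)
  = +0.0650 +0.5544 = 0.6194

0.619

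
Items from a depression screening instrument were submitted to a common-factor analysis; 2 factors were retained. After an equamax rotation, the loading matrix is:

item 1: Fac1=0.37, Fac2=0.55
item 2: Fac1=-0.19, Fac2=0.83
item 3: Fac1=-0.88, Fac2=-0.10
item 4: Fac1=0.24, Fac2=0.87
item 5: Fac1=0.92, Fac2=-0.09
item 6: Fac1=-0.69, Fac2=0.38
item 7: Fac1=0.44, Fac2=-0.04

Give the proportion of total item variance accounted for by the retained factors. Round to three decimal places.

0.633

Communalities: 0.4394, 0.7250, 0.7844, 0.8145, 0.8545, 0.6205, 0.1952; Σh² = 4.4335.
Total variance with 7 standardized items is 7, so the solution explains 4.4335/7 = 0.6334.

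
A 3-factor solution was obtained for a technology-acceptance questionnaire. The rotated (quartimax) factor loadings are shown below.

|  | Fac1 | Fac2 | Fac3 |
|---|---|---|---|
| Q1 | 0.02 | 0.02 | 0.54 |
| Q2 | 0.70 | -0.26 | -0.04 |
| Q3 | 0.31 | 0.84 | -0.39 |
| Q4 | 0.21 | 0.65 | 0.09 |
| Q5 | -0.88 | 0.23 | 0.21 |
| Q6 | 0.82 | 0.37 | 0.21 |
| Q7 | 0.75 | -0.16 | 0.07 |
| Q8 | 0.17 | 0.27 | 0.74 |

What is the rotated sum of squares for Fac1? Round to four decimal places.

SS loadings for Fac1 = 0.02² + 0.70² + 0.31² + 0.21² + (-0.88)² + 0.82² + 0.75² + 0.17² = 0.0004 + 0.4900 + 0.0961 + 0.0441 + 0.7744 + 0.6724 + 0.5625 + 0.0289 = 2.6688

2.6688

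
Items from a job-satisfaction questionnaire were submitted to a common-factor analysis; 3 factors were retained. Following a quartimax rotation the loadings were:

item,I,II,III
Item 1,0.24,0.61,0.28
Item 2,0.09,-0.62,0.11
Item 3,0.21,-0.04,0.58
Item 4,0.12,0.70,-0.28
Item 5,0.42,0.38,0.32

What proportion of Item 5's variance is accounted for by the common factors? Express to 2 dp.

0.42

h² = 0.42² + 0.38² + 0.32² = 0.1764 + 0.1444 + 0.1024 = 0.4232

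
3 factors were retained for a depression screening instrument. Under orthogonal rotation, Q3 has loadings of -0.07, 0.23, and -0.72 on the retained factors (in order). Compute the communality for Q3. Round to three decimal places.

0.576

h² = (-0.07)² + 0.23² + (-0.72)² = 0.0049 + 0.0529 + 0.5184 = 0.5762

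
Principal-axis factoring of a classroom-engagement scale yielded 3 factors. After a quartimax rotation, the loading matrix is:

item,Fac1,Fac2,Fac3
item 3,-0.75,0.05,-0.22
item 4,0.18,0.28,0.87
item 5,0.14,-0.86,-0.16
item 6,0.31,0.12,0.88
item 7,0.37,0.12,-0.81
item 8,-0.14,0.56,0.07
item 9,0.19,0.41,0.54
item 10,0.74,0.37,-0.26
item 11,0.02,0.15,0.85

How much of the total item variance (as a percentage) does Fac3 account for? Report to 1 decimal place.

37.2%

SS loadings for Fac3 = (-0.22)² + 0.87² + (-0.16)² + 0.88² + (-0.81)² + 0.07² + 0.54² + (-0.26)² + 0.85² = 3.3480
With 9 standardized items, total variance = 9. Proportion = 3.3480/9 = 0.3720 → 37.20%.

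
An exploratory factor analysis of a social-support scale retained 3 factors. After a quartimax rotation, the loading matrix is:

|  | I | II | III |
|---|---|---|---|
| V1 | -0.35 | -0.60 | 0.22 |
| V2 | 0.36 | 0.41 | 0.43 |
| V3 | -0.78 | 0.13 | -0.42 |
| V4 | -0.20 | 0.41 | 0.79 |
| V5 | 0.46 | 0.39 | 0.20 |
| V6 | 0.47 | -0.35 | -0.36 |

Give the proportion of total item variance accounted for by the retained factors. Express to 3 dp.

SS loadings by factor: 1.3330, 0.9877, 1.2034; total = 3.5241.
Total variance with 6 standardized items is 6, so the solution explains 3.5241/6 = 0.5873.

0.587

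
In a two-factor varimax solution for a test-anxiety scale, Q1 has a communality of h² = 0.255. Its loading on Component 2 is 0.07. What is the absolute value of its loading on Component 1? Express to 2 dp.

0.50

Under orthogonal rotation h² = Σλ², so λ_Component 1² = h² − (0.0049) = 0.255 − 0.0049 = 0.2501.
|λ| = √0.2501 = 0.5001.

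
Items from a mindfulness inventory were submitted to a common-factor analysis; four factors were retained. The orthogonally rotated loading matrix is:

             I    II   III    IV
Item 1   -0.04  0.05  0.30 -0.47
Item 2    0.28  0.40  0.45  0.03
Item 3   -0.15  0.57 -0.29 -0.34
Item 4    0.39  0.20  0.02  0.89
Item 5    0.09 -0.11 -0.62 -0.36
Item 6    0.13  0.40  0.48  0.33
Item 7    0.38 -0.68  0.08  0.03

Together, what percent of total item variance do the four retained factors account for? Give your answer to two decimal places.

56.47%

SS loadings by factor: 0.4240, 1.1619, 0.9982, 1.3689; total = 3.9530.
Total variance with 7 standardized items is 7, so the solution explains 3.9530/7 = 0.5647 = 56.47%.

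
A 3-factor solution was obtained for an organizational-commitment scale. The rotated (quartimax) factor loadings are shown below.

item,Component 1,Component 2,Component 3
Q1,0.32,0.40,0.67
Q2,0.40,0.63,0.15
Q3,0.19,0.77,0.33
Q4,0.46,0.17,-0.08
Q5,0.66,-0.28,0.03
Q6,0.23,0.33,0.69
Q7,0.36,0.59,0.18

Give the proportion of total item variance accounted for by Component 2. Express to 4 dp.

0.2449

SS loadings for Component 2 = 0.40² + 0.63² + 0.77² + 0.17² + (-0.28)² + 0.33² + 0.59² = 1.7141
Proportion of variance = 1.7141 / 7 = 0.2449.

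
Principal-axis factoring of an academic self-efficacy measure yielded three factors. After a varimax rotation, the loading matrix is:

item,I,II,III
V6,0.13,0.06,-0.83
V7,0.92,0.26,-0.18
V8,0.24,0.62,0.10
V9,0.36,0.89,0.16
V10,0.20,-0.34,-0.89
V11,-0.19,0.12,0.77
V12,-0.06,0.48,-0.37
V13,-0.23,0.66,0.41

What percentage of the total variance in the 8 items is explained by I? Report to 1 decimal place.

14.8%

SS loadings for I = 0.13² + 0.92² + 0.24² + 0.36² + 0.20² + (-0.19)² + (-0.06)² + (-0.23)² = 1.1831
With 8 standardized items, total variance = 8. Proportion = 1.1831/8 = 0.1479 → 14.79%.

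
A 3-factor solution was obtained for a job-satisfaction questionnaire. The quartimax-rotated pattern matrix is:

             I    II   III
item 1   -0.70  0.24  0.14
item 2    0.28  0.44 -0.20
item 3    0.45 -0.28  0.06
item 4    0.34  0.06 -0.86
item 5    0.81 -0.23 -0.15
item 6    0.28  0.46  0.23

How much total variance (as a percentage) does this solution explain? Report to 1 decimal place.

51.6%

Communalities: 0.5672, 0.3120, 0.2845, 0.8588, 0.7315, 0.3429; Σh² = 3.0969.
Total variance with 6 standardized items is 6, so the solution explains 3.0969/6 = 0.5161 = 51.62%.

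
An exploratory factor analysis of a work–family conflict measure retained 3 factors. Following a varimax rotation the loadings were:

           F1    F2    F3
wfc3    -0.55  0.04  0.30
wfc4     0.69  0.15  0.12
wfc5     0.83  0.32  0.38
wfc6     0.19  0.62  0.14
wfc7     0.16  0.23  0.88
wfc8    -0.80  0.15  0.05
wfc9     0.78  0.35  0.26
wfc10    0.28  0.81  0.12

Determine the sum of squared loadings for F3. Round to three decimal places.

SS loadings for F3 = 0.30² + 0.12² + 0.38² + 0.14² + 0.88² + 0.05² + 0.26² + 0.12² = 0.0900 + 0.0144 + 0.1444 + 0.0196 + 0.7744 + 0.0025 + 0.0676 + 0.0144 = 1.1273

1.127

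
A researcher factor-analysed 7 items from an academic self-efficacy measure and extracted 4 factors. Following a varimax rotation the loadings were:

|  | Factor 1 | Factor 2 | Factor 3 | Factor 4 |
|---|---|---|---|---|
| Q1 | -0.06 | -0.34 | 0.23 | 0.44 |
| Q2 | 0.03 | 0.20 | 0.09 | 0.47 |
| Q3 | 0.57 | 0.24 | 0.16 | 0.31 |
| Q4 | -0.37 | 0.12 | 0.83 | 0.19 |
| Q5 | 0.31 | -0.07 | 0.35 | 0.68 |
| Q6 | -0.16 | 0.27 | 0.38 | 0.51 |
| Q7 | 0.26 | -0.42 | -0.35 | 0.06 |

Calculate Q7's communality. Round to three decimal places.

0.370

h² = 0.26² + (-0.42)² + (-0.35)² + 0.06² = 0.0676 + 0.1764 + 0.1225 + 0.0036 = 0.3701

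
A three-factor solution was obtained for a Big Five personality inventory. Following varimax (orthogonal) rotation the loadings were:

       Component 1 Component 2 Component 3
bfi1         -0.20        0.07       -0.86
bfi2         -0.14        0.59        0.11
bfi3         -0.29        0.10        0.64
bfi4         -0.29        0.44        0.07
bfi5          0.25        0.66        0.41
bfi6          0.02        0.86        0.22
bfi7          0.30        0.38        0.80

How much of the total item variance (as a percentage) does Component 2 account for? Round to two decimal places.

26.80%

SS loadings for Component 2 = 0.07² + 0.59² + 0.10² + 0.44² + 0.66² + 0.86² + 0.38² = 1.8762
With 7 standardized items, total variance = 7. Proportion = 1.8762/7 = 0.2680 → 26.80%.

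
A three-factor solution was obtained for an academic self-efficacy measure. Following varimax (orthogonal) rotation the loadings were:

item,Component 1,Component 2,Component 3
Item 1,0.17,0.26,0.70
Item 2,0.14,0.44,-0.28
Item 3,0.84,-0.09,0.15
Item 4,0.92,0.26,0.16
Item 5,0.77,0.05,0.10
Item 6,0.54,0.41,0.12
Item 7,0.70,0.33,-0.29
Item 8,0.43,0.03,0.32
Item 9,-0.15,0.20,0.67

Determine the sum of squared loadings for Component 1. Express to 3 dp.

SS loadings for Component 1 = 0.17² + 0.14² + 0.84² + 0.92² + 0.77² + 0.54² + 0.70² + 0.43² + (-0.15)² = 0.0289 + 0.0196 + 0.7056 + 0.8464 + 0.5929 + 0.2916 + 0.4900 + 0.1849 + 0.0225 = 3.1824

3.182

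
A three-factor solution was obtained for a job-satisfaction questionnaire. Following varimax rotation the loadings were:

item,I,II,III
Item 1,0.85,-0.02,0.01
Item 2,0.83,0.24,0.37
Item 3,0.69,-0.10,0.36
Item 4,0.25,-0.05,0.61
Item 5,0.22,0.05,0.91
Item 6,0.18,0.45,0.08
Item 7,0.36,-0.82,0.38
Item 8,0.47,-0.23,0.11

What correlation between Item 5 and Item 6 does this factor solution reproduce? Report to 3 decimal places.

r̂ = Σ λ_i·λ_j across factors = (0.22)(0.18) + (0.05)(0.45) + (0.91)(0.08)
  = +0.0396 +0.0225 +0.0728 = 0.1349

0.135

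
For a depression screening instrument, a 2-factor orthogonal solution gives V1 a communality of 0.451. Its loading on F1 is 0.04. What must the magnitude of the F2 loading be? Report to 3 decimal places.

Under orthogonal rotation h² = Σλ², so λ_F2² = h² − (0.0016) = 0.451 − 0.0016 = 0.4494.
|λ| = √0.4494 = 0.6704.

0.670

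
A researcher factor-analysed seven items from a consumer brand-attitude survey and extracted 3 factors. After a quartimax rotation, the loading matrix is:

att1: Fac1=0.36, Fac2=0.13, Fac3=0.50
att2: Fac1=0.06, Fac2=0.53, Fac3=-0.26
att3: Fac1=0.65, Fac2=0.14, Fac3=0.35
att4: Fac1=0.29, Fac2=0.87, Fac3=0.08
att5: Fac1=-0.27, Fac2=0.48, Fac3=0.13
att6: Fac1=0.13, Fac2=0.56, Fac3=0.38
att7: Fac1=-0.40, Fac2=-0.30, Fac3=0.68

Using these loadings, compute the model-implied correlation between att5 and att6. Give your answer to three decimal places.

0.283

r̂ = Σ λ_i·λ_j across factors = (-0.27)(0.13) + (0.48)(0.56) + (0.13)(0.38)
  = -0.0351 +0.2688 +0.0494 = 0.2831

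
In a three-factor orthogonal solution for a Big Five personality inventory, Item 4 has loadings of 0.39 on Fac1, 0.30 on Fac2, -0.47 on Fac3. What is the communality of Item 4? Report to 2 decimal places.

h² = 0.39² + 0.30² + (-0.47)² = 0.1521 + 0.0900 + 0.2209 = 0.4630

0.46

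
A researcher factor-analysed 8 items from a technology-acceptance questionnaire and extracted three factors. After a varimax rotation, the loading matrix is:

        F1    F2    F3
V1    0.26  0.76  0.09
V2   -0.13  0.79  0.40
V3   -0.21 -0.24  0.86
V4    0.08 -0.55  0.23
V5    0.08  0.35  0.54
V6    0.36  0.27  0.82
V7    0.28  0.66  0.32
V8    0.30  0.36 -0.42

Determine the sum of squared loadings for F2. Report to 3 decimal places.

SS loadings for F2 = 0.76² + 0.79² + (-0.24)² + (-0.55)² + 0.35² + 0.27² + 0.66² + 0.36² = 0.5776 + 0.6241 + 0.0576 + 0.3025 + 0.1225 + 0.0729 + 0.4356 + 0.1296 = 2.3224

2.322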